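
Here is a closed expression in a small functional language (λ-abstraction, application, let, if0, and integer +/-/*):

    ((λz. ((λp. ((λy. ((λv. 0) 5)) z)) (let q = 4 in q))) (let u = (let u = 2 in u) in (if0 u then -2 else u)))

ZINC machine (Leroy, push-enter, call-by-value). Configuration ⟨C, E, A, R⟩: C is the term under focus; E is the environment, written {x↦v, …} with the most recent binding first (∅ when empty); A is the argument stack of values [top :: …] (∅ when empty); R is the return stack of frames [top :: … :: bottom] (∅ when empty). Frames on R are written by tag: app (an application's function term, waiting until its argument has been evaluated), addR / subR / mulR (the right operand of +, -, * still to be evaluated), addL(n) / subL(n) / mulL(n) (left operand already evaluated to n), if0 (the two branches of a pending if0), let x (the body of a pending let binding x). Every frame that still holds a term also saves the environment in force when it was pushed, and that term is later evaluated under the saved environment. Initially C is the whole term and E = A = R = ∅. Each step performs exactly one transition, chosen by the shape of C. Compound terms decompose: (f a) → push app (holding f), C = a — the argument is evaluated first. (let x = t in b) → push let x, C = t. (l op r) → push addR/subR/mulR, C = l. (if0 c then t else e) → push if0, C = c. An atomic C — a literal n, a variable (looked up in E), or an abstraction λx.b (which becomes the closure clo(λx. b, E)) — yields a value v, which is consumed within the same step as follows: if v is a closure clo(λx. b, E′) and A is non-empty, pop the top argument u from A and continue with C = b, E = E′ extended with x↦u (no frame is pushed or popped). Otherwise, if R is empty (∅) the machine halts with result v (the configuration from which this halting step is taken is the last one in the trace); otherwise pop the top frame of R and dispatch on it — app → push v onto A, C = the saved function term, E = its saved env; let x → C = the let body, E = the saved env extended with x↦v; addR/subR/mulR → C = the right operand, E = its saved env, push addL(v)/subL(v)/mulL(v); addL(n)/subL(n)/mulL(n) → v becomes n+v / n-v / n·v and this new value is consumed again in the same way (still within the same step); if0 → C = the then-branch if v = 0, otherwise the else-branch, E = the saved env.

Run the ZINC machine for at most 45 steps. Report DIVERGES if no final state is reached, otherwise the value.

Answer: 0

Execution trace:
0. [C=((λz. ((λp. ((λy. ((λv. 0) 5)) z)) (let q = 4 in q))) (let u = (let u = 2 in u) in (if0 u then -2 else u))) | E=∅ | A=∅ | R=∅]
1. [C=(let u = (let u = 2 in u) in (if0 u then -2 else u)) | E=∅ | A=∅ | R=[app]]
2. [C=(let u = 2 in u) | E=∅ | A=∅ | R=[let u :: app]]
3. [C=2 | E=∅ | A=∅ | R=[let u :: let u :: app]]
4. [C=u | E={u↦2} | A=∅ | R=[let u :: app]]
5. [C=(if0 u then -2 else u) | E={u↦2} | A=∅ | R=[app]]
6. [C=u | E={u↦2} | A=∅ | R=[if0 :: app]]
7. [C=u | E={u↦2} | A=∅ | R=[app]]
8. [C=(λz. ((λp. ((λy. ((λv. 0) 5)) z)) (let q = 4 in q))) | E=∅ | A=[2] | R=∅]
9. [C=((λp. ((λy. ((λv. 0) 5)) z)) (let q = 4 in q)) | E={z↦2} | A=∅ | R=∅]
10. [C=(let q = 4 in q) | E={z↦2} | A=∅ | R=[app]]
11. [C=4 | E={z↦2} | A=∅ | R=[let q :: app]]
12. [C=q | E={q↦4, z↦2} | A=∅ | R=[app]]
13. [C=(λp. ((λy. ((λv. 0) 5)) z)) | E={z↦2} | A=[4] | R=∅]
14. [C=((λy. ((λv. 0) 5)) z) | E={p↦4, z↦2} | A=∅ | R=∅]
15. [C=z | E={p↦4, z↦2} | A=∅ | R=[app]]
16. [C=(λy. ((λv. 0) 5)) | E={p↦4, z↦2} | A=[2] | R=∅]
17. [C=((λv. 0) 5) | E={y↦2, p↦4, z↦2} | A=∅ | R=∅]
18. [C=5 | E={y↦2, p↦4, z↦2} | A=∅ | R=[app]]
19. [C=(λv. 0) | E={y↦2, p↦4, z↦2} | A=[5] | R=∅]
20. [C=0 | E={v↦5, y↦2, p↦4, z↦2} | A=∅ | R=∅]
→ final value 0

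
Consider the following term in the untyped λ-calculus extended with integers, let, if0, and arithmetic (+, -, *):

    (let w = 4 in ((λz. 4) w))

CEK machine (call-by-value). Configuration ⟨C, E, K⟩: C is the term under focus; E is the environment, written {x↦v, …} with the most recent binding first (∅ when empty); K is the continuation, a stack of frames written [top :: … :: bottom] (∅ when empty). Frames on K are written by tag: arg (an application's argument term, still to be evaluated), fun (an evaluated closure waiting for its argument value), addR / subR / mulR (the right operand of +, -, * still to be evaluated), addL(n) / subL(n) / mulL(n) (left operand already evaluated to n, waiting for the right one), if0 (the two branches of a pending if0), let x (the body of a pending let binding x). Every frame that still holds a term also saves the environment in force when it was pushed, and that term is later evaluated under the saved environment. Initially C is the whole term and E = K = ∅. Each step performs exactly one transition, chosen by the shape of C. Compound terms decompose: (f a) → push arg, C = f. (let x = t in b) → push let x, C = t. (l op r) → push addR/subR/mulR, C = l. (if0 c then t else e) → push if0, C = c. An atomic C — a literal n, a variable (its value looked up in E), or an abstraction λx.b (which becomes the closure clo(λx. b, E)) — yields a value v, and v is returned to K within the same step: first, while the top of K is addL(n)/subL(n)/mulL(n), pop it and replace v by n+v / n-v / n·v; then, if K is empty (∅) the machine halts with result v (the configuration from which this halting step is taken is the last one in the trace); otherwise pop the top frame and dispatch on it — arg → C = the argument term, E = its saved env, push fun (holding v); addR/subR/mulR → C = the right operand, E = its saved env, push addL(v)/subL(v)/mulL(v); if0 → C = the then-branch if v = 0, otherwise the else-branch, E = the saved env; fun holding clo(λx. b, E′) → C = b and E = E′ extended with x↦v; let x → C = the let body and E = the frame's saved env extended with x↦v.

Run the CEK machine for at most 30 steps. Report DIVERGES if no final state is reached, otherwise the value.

Answer: 4

Derivation:
[0] ⟨C=(let w = 4 in ((λz. 4) w)); E=∅; K=∅⟩
[1] ⟨C=4; E=∅; K=[let w]⟩
[2] ⟨C=((λz. 4) w); E={w↦4}; K=∅⟩
[3] ⟨C=(λz. 4); E={w↦4}; K=[arg]⟩
[4] ⟨C=w; E={w↦4}; K=[fun]⟩
[5] ⟨C=4; E={z↦4, w↦4}; K=∅⟩
→ final value 4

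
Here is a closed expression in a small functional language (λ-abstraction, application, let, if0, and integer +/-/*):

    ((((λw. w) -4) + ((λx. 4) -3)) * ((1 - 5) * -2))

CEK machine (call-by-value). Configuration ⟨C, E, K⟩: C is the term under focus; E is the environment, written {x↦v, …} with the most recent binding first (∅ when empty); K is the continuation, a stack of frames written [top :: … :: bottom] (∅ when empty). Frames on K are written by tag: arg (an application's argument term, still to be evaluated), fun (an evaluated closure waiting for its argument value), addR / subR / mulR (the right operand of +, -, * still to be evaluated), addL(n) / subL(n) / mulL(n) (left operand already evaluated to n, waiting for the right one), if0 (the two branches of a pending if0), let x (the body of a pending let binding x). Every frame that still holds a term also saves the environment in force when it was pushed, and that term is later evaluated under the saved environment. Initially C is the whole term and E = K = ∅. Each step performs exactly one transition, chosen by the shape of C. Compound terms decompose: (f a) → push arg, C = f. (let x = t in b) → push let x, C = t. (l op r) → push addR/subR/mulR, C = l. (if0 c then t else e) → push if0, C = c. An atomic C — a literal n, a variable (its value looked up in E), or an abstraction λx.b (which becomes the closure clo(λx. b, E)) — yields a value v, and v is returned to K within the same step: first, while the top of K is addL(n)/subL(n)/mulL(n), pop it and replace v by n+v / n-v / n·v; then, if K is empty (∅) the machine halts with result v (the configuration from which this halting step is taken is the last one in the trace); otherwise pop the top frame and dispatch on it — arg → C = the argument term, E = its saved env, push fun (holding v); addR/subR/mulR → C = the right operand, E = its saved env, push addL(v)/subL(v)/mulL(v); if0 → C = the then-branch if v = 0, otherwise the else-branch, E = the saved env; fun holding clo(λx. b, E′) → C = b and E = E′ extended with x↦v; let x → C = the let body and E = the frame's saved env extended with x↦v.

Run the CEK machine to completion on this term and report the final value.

Answer: 0

Machine steps:
t=0: [C=((((λw. w) -4) + ((λx. 4) -3)) * ((1 - 5) * -2)) | E=∅ | K=∅]
t=1: [C=(((λw. w) -4) + ((λx. 4) -3)) | E=∅ | K=[mulR]]
t=2: [C=((λw. w) -4) | E=∅ | K=[addR :: mulR]]
t=3: [C=(λw. w) | E=∅ | K=[arg :: addR :: mulR]]
t=4: [C=-4 | E=∅ | K=[fun :: addR :: mulR]]
t=5: [C=w | E={w↦-4} | K=[addR :: mulR]]
t=6: [C=((λx. 4) -3) | E=∅ | K=[addL(-4) :: mulR]]
t=7: [C=(λx. 4) | E=∅ | K=[arg :: addL(-4) :: mulR]]
t=8: [C=-3 | E=∅ | K=[fun :: addL(-4) :: mulR]]
t=9: [C=4 | E={x↦-3} | K=[addL(-4) :: mulR]]
t=10: [C=((1 - 5) * -2) | E=∅ | K=[mulL(0)]]
t=11: [C=(1 - 5) | E=∅ | K=[mulR :: mulL(0)]]
t=12: [C=1 | E=∅ | K=[subR :: mulR :: mulL(0)]]
t=13: [C=5 | E=∅ | K=[subL(1) :: mulR :: mulL(0)]]
t=14: [C=-2 | E=∅ | K=[mulL(-4) :: mulL(0)]]
→ final value 0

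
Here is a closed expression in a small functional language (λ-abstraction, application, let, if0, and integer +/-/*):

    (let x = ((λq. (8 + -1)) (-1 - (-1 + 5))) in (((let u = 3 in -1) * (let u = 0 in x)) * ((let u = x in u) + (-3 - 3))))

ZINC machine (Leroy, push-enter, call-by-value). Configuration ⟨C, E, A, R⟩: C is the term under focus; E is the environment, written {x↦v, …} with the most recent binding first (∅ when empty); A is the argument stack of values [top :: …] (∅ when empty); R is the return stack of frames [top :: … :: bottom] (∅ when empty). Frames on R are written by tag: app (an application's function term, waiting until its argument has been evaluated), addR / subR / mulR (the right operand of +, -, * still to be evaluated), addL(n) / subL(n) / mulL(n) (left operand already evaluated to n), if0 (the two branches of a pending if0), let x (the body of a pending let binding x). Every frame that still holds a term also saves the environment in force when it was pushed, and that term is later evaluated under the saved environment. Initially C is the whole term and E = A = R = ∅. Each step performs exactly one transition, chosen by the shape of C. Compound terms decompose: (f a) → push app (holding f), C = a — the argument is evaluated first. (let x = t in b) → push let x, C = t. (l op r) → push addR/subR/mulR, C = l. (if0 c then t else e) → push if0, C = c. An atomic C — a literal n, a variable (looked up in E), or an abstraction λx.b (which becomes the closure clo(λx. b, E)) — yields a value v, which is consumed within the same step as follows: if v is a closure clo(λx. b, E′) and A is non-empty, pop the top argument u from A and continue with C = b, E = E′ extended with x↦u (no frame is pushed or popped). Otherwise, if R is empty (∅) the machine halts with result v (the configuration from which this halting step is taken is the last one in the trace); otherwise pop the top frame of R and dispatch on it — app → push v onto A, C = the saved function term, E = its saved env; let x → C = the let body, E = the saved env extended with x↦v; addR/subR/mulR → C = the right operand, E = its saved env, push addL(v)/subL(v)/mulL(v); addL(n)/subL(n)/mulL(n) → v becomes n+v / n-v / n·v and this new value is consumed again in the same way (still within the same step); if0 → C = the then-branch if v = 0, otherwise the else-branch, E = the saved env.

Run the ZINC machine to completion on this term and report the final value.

[0] [C=(let x = ((λq. (8 + -1)) (-1 - (-1 + 5))) in (((let u = 3 in -1) * (let u = 0 in x)) * ((let u = x in u) + (-3 - 3)))) | E=∅ | A=∅ | R=∅]
[1] [C=((λq. (8 + -1)) (-1 - (-1 + 5))) | E=∅ | A=∅ | R=[let x]]
[2] [C=(-1 - (-1 + 5)) | E=∅ | A=∅ | R=[app :: let x]]
[3] [C=-1 | E=∅ | A=∅ | R=[subR :: app :: let x]]
[4] [C=(-1 + 5) | E=∅ | A=∅ | R=[subL(-1) :: app :: let x]]
[5] [C=-1 | E=∅ | A=∅ | R=[addR :: subL(-1) :: app :: let x]]
[6] [C=5 | E=∅ | A=∅ | R=[addL(-1) :: subL(-1) :: app :: let x]]
[7] [C=(λq. (8 + -1)) | E=∅ | A=[-5] | R=[let x]]
[8] [C=(8 + -1) | E={q↦-5} | A=∅ | R=[let x]]
[9] [C=8 | E={q↦-5} | A=∅ | R=[addR :: let x]]
[10] [C=-1 | E={q↦-5} | A=∅ | R=[addL(8) :: let x]]
[11] [C=(((let u = 3 in -1) * (let u = 0 in x)) * ((let u = x in u) + (-3 - 3))) | E={x↦7} | A=∅ | R=∅]
[12] [C=((let u = 3 in -1) * (let u = 0 in x)) | E={x↦7} | A=∅ | R=[mulR]]
[13] [C=(let u = 3 in -1) | E={x↦7} | A=∅ | R=[mulR :: mulR]]
[14] [C=3 | E={x↦7} | A=∅ | R=[let u :: mulR :: mulR]]
[15] [C=-1 | E={u↦3, x↦7} | A=∅ | R=[mulR :: mulR]]
[16] [C=(let u = 0 in x) | E={x↦7} | A=∅ | R=[mulL(-1) :: mulR]]
[17] [C=0 | E={x↦7} | A=∅ | R=[let u :: mulL(-1) :: mulR]]
[18] [C=x | E={u↦0, x↦7} | A=∅ | R=[mulL(-1) :: mulR]]
[19] [C=((let u = x in u) + (-3 - 3)) | E={x↦7} | A=∅ | R=[mulL(-7)]]
[20] [C=(let u = x in u) | E={x↦7} | A=∅ | R=[addR :: mulL(-7)]]
[21] [C=x | E={x↦7} | A=∅ | R=[let u :: addR :: mulL(-7)]]
[22] [C=u | E={u↦7, x↦7} | A=∅ | R=[addR :: mulL(-7)]]
[23] [C=(-3 - 3) | E={x↦7} | A=∅ | R=[addL(7) :: mulL(-7)]]
[24] [C=-3 | E={x↦7} | A=∅ | R=[subR :: addL(7) :: mulL(-7)]]
[25] [C=3 | E={x↦7} | A=∅ | R=[subL(-3) :: addL(7) :: mulL(-7)]]
→ final value -7

Answer: -7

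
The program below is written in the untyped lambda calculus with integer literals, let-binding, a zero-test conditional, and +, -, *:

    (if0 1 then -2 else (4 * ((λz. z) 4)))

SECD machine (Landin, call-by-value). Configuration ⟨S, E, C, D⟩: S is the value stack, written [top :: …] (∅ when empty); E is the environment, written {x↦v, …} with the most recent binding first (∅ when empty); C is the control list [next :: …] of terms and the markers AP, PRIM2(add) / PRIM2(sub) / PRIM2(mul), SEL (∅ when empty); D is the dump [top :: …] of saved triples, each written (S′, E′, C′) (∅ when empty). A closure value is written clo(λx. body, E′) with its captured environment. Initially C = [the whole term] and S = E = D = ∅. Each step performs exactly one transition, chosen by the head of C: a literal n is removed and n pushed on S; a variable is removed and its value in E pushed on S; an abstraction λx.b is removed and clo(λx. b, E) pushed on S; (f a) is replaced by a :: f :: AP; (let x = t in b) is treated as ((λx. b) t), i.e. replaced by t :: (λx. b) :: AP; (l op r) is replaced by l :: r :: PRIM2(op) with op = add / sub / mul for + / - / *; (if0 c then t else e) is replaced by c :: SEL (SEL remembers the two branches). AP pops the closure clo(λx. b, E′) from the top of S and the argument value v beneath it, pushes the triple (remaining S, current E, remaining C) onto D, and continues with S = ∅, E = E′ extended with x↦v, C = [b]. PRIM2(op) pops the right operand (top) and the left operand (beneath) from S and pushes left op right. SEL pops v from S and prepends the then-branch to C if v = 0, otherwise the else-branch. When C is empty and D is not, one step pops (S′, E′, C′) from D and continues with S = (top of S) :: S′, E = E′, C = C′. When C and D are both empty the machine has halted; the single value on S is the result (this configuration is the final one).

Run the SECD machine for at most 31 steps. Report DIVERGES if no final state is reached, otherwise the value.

Answer: 16

Derivation:
step 0: <S=∅, E=∅, C=[(if0 1 then -2 else (4 * ((λz. z) 4)))], D=∅>
step 1: <S=∅, E=∅, C=[1 :: SEL], D=∅>
step 2: <S=[1], E=∅, C=[SEL], D=∅>
step 3: <S=∅, E=∅, C=[(4 * ((λz. z) 4))], D=∅>
step 4: <S=∅, E=∅, C=[4 :: ((λz. z) 4) :: PRIM2(mul)], D=∅>
step 5: <S=[4], E=∅, C=[((λz. z) 4) :: PRIM2(mul)], D=∅>
step 6: <S=[4], E=∅, C=[4 :: (λz. z) :: AP :: PRIM2(mul)], D=∅>
step 7: <S=[4 :: 4], E=∅, C=[(λz. z) :: AP :: PRIM2(mul)], D=∅>
step 8: <S=[clo(λz. z, ∅) :: 4 :: 4], E=∅, C=[AP :: PRIM2(mul)], D=∅>
step 9: <S=∅, E={z↦4}, C=[z], D=[([4], ∅, [PRIM2(mul)])]>
step 10: <S=[4], E={z↦4}, C=∅, D=[([4], ∅, [PRIM2(mul)])]>
step 11: <S=[4 :: 4], E=∅, C=[PRIM2(mul)], D=∅>
step 12: <S=[16], E=∅, C=∅, D=∅>
→ final value 16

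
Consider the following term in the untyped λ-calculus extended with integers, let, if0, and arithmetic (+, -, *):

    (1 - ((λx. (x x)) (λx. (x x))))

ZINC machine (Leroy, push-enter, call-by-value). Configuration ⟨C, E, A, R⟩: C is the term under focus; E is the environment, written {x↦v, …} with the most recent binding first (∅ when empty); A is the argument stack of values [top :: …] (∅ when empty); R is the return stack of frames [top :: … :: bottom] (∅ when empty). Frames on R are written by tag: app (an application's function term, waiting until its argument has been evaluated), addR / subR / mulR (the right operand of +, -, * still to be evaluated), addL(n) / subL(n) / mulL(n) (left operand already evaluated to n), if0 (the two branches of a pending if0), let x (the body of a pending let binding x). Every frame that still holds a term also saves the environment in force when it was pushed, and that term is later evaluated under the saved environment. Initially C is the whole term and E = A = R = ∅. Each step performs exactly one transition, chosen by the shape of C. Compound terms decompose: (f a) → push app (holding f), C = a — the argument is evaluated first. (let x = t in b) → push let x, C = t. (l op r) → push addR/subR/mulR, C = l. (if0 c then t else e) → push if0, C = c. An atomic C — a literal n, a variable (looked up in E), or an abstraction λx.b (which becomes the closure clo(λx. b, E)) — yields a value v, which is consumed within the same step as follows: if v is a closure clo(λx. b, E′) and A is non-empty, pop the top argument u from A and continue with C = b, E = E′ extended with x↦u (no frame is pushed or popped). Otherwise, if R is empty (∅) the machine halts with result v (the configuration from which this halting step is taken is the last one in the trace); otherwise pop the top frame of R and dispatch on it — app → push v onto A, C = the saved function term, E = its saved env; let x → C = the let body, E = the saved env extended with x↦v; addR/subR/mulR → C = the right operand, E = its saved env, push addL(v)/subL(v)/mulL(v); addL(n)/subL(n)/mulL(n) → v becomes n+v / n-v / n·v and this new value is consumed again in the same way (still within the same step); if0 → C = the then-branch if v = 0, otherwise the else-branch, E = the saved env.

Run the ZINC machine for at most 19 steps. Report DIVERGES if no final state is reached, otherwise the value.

Answer: DIVERGES (no final state within 19 steps)

Derivation:
0. <C=(1 - ((λx. (x x)) (λx. (x x)))), E=∅, A=∅, R=∅>
1. <C=1, E=∅, A=∅, R=[subR]>
2. <C=((λx. (x x)) (λx. (x x))), E=∅, A=∅, R=[subL(1)]>
3. <C=(λx. (x x)), E=∅, A=∅, R=[app :: subL(1)]>
4. <C=(λx. (x x)), E=∅, A=[clo(λx. (x x), ∅)], R=[subL(1)]>
5. <C=(x x), E={x↦clo(λx. (x x), ∅)}, A=∅, R=[subL(1)]>
6. <C=x, E={x↦clo(λx. (x x), ∅)}, A=∅, R=[app :: subL(1)]>
7. <C=x, E={x↦clo(λx. (x x), ∅)}, A=[clo(λx. (x x), ∅)], R=[subL(1)]>
… configuration repeats with period 3 (steps 5–7 recur indefinitely) …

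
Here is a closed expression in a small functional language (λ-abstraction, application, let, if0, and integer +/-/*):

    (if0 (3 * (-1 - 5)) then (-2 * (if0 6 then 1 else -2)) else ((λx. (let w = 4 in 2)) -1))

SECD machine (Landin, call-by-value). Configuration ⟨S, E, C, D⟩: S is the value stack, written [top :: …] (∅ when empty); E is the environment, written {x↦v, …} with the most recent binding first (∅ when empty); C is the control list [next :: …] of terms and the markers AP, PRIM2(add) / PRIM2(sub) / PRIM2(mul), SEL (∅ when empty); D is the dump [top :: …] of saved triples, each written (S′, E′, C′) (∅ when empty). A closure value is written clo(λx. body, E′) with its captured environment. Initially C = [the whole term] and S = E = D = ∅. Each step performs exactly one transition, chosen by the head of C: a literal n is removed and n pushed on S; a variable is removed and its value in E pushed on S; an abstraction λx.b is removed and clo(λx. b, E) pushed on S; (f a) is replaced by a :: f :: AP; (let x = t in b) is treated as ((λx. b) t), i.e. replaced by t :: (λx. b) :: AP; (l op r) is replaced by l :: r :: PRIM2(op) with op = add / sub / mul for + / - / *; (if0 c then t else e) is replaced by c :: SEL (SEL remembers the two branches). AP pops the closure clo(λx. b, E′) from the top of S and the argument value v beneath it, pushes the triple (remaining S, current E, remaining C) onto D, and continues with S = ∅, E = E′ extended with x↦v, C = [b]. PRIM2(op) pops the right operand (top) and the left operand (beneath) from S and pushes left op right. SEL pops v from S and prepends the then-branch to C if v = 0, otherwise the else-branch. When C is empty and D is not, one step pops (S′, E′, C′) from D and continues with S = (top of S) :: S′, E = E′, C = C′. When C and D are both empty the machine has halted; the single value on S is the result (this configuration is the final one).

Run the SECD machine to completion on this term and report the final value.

Answer: 2

Machine steps:
[0] [S=∅ | E=∅ | C=[(if0 (3 * (-1 - 5)) then (-2 * (if0 6 then 1 else -2)) else ((λx. (let w = 4 in 2)) -1))] | D=∅]
[1] [S=∅ | E=∅ | C=[(3 * (-1 - 5)) :: SEL] | D=∅]
[2] [S=∅ | E=∅ | C=[3 :: (-1 - 5) :: PRIM2(mul) :: SEL] | D=∅]
[3] [S=[3] | E=∅ | C=[(-1 - 5) :: PRIM2(mul) :: SEL] | D=∅]
[4] [S=[3] | E=∅ | C=[-1 :: 5 :: PRIM2(sub) :: PRIM2(mul) :: SEL] | D=∅]
[5] [S=[-1 :: 3] | E=∅ | C=[5 :: PRIM2(sub) :: PRIM2(mul) :: SEL] | D=∅]
[6] [S=[5 :: -1 :: 3] | E=∅ | C=[PRIM2(sub) :: PRIM2(mul) :: SEL] | D=∅]
[7] [S=[-6 :: 3] | E=∅ | C=[PRIM2(mul) :: SEL] | D=∅]
[8] [S=[-18] | E=∅ | C=[SEL] | D=∅]
[9] [S=∅ | E=∅ | C=[((λx. (let w = 4 in 2)) -1)] | D=∅]
[10] [S=∅ | E=∅ | C=[-1 :: (λx. (let w = 4 in 2)) :: AP] | D=∅]
[11] [S=[-1] | E=∅ | C=[(λx. (let w = 4 in 2)) :: AP] | D=∅]
[12] [S=[clo(λx. (let w = 4 in 2), ∅) :: -1] | E=∅ | C=[AP] | D=∅]
[13] [S=∅ | E={x↦-1} | C=[(let w = 4 in 2)] | D=[(∅, ∅, ∅)]]
[14] [S=∅ | E={x↦-1} | C=[4 :: (λw. 2) :: AP] | D=[(∅, ∅, ∅)]]
[15] [S=[4] | E={x↦-1} | C=[(λw. 2) :: AP] | D=[(∅, ∅, ∅)]]
[16] [S=[clo(λw. 2, {x↦-1}) :: 4] | E={x↦-1} | C=[AP] | D=[(∅, ∅, ∅)]]
[17] [S=∅ | E={w↦4, x↦-1} | C=[2] | D=[(∅, {x↦-1}, ∅) :: (∅, ∅, ∅)]]
[18] [S=[2] | E={w↦4, x↦-1} | C=∅ | D=[(∅, {x↦-1}, ∅) :: (∅, ∅, ∅)]]
[19] [S=[2] | E={x↦-1} | C=∅ | D=[(∅, ∅, ∅)]]
[20] [S=[2] | E=∅ | C=∅ | D=∅]
→ final value 2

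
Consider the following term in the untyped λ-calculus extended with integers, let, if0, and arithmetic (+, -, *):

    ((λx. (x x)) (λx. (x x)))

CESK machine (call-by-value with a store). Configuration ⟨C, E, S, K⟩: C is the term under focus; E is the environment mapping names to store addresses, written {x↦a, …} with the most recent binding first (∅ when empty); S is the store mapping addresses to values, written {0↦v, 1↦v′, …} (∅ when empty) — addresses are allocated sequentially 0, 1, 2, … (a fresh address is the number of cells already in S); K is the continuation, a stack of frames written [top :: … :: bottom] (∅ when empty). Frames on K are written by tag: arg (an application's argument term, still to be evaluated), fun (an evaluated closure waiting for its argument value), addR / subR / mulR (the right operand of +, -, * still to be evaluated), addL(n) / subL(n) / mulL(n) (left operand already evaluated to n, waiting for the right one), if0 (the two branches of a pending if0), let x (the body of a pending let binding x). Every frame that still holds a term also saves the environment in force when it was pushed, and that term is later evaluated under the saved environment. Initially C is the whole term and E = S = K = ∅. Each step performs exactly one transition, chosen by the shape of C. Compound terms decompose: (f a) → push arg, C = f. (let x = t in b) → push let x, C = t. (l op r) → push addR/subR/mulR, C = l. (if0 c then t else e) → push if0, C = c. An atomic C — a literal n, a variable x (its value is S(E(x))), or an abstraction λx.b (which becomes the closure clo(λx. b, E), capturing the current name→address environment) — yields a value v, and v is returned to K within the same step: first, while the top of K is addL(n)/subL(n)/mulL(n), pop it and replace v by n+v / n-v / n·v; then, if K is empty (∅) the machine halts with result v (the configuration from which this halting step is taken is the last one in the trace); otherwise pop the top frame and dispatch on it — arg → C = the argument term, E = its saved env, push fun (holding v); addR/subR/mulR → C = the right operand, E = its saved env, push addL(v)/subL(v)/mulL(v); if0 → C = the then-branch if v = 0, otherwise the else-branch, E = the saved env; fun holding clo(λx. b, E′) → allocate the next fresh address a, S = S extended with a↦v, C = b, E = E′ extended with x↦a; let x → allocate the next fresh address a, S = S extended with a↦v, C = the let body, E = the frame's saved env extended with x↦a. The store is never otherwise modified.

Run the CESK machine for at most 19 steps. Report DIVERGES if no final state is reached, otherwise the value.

Answer: DIVERGES (no final state within 19 steps)

Execution trace:
t=0: [C=((λx. (x x)) (λx. (x x))) | E=∅ | S=∅ | K=∅]
t=1: [C=(λx. (x x)) | E=∅ | S=∅ | K=[arg]]
t=2: [C=(λx. (x x)) | E=∅ | S=∅ | K=[fun]]
t=3: [C=(x x) | E={x↦0} | S={0↦clo(λx. (x x), ∅)} | K=∅]
t=4: [C=x | E={x↦0} | S={0↦clo(λx. (x x), ∅)} | K=[arg]]
t=5: [C=x | E={x↦0} | S={0↦clo(λx. (x x), ∅)} | K=[fun]]
t=6: [C=(x x) | E={x↦1} | S={0↦clo(λx. (x x), ∅), 1↦clo(λx. (x x), ∅)} | K=∅]
t=7: [C=x | E={x↦1} | S={0↦clo(λx. (x x), ∅), 1↦clo(λx. (x x), ∅)} | K=[arg]]
t=8: [C=x | E={x↦1} | S={0↦clo(λx. (x x), ∅), 1↦clo(λx. (x x), ∅)} | K=[fun]]
t=9: [C=(x x) | E={x↦2} | S={0↦clo(λx. (x x), ∅), 1↦clo(λx. (x x), ∅), 2↦clo(λx. (x x), ∅)} | K=∅]
t=10: [C=x | E={x↦2} | S={0↦clo(λx. (x x), ∅), 1↦clo(λx. (x x), ∅), 2↦clo(λx. (x x), ∅)} | K=[arg]]
t=11: [C=x | E={x↦2} | S={0↦clo(λx. (x x), ∅), 1↦clo(λx. (x x), ∅), 2↦clo(λx. (x x), ∅)} | K=[fun]]
t=12: [C=(x x) | E={x↦3} | S={0↦clo(λx. (x x), ∅), 1↦clo(λx. (x x), ∅), 2↦clo(λx. (x x), ∅), 3↦clo(λx. (x x), ∅)} | K=∅]
t=13: [C=x | E={x↦3} | S={0↦clo(λx. (x x), ∅), 1↦clo(λx. (x x), ∅), 2↦clo(λx. (x x), ∅), 3↦clo(λx. (x x), ∅)} | K=[arg]]
t=14: [C=x | E={x↦3} | S={0↦clo(λx. (x x), ∅), 1↦clo(λx. (x x), ∅), 2↦clo(λx. (x x), ∅), 3↦clo(λx. (x x), ∅)} | K=[fun]]
t=15: [C=(x x) | E={x↦4} | S={0↦clo(λx. (x x), ∅), 1↦clo(λx. (x x), ∅), 2↦clo(λx. (x x), ∅), 3↦clo(λx. (x x), ∅), 4↦clo(λx. (x x), ∅)} | K=∅]
t=16: [C=x | E={x↦4} | S={0↦clo(λx. (x x), ∅), 1↦clo(λx. (x x), ∅), 2↦clo(λx. (x x), ∅), 3↦clo(λx. (x x), ∅), 4↦clo(λx. (x x), ∅)} | K=[arg]]
t=17: [C=x | E={x↦4} | S={0↦clo(λx. (x x), ∅), 1↦clo(λx. (x x), ∅), 2↦clo(λx. (x x), ∅), 3↦clo(λx. (x x), ∅), 4↦clo(λx. (x x), ∅)} | K=[fun]]
t=18: [C=(x x) | E={x↦5} | S={0↦clo(λx. (x x), ∅), 1↦clo(λx. (x x), ∅), 2↦clo(λx. (x x), ∅), 3↦clo(λx. (x x), ∅), 4↦clo(λx. (x x), ∅), 5↦clo(λx. (x x), ∅)} | K=∅]
t=19: [C=x | E={x↦5} | S={0↦clo(λx. (x x), ∅), 1↦clo(λx. (x x), ∅), 2↦clo(λx. (x x), ∅), 3↦clo(λx. (x x), ∅), 4↦clo(λx. (x x), ∅), 5↦clo(λx. (x x), ∅)} | K=[arg]]
→ 19 transitions taken and the configuration is still not final: no result within 19 steps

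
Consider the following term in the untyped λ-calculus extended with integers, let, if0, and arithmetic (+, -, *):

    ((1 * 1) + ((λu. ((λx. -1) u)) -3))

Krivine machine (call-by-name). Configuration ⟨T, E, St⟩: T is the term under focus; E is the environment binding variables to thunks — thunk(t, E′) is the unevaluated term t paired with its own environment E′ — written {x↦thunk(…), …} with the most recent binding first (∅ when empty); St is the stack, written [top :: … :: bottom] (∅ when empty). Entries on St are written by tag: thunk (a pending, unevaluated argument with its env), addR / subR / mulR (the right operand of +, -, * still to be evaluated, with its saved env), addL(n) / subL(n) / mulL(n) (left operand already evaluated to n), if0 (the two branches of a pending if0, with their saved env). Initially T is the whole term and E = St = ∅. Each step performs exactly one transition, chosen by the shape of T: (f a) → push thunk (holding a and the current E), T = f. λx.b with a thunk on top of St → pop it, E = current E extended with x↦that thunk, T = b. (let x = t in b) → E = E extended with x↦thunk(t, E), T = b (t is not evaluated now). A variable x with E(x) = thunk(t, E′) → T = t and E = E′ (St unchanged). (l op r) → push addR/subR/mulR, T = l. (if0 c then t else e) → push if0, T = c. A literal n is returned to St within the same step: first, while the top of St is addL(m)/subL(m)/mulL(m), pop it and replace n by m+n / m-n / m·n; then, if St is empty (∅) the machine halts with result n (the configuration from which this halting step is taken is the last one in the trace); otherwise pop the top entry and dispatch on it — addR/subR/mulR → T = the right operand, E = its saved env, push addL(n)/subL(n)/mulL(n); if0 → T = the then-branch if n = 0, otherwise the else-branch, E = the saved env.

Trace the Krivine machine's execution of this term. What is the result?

Answer: 0

Derivation:
0. [T=((1 * 1) + ((λu. ((λx. -1) u)) -3)) | E=∅ | St=∅]
1. [T=(1 * 1) | E=∅ | St=[addR]]
2. [T=1 | E=∅ | St=[mulR :: addR]]
3. [T=1 | E=∅ | St=[mulL(1) :: addR]]
4. [T=((λu. ((λx. -1) u)) -3) | E=∅ | St=[addL(1)]]
5. [T=(λu. ((λx. -1) u)) | E=∅ | St=[thunk :: addL(1)]]
6. [T=((λx. -1) u) | E={u↦thunk(-3, ∅)} | St=[addL(1)]]
7. [T=(λx. -1) | E={u↦thunk(-3, ∅)} | St=[thunk :: addL(1)]]
8. [T=-1 | E={x↦thunk(u, {u↦thunk(-3, ∅)}), u↦thunk(-3, ∅)} | St=[addL(1)]]
→ final value 0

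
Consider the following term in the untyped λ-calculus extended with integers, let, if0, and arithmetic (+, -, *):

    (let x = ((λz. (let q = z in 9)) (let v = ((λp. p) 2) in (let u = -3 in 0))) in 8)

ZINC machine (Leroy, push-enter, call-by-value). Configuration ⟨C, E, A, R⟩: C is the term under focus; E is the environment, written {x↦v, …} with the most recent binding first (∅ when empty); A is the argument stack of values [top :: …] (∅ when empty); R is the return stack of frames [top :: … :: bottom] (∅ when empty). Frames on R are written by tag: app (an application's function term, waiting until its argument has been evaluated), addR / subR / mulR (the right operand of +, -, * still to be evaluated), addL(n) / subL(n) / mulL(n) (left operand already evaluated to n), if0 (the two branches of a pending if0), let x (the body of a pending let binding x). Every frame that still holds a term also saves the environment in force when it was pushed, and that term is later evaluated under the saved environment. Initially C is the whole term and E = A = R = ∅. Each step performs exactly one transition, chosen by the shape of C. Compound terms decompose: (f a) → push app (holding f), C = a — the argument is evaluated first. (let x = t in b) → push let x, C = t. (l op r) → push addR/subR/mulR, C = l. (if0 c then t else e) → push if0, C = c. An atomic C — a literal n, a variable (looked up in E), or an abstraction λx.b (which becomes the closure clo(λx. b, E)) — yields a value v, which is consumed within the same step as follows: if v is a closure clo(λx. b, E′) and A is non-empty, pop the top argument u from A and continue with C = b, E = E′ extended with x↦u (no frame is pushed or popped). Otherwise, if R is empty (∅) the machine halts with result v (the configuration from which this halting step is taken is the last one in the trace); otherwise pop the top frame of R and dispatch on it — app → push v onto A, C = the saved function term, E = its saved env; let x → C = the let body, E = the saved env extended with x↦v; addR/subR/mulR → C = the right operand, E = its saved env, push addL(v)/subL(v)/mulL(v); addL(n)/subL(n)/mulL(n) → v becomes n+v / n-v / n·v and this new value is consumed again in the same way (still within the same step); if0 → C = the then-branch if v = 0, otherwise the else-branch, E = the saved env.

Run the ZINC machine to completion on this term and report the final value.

Answer: 8

Derivation:
[0] [C=(let x = ((λz. (let q = z in 9)) (let v = ((λp. p) 2) in (let u = -3 in 0))) in 8) | E=∅ | A=∅ | R=∅]
[1] [C=((λz. (let q = z in 9)) (let v = ((λp. p) 2) in (let u = -3 in 0))) | E=∅ | A=∅ | R=[let x]]
[2] [C=(let v = ((λp. p) 2) in (let u = -3 in 0)) | E=∅ | A=∅ | R=[app :: let x]]
[3] [C=((λp. p) 2) | E=∅ | A=∅ | R=[let v :: app :: let x]]
[4] [C=2 | E=∅ | A=∅ | R=[app :: let v :: app :: let x]]
[5] [C=(λp. p) | E=∅ | A=[2] | R=[let v :: app :: let x]]
[6] [C=p | E={p↦2} | A=∅ | R=[let v :: app :: let x]]
[7] [C=(let u = -3 in 0) | E={v↦2} | A=∅ | R=[app :: let x]]
[8] [C=-3 | E={v↦2} | A=∅ | R=[let u :: app :: let x]]
[9] [C=0 | E={u↦-3, v↦2} | A=∅ | R=[app :: let x]]
[10] [C=(λz. (let q = z in 9)) | E=∅ | A=[0] | R=[let x]]
[11] [C=(let q = z in 9) | E={z↦0} | A=∅ | R=[let x]]
[12] [C=z | E={z↦0} | A=∅ | R=[let q :: let x]]
[13] [C=9 | E={q↦0, z↦0} | A=∅ | R=[let x]]
[14] [C=8 | E={x↦9} | A=∅ | R=∅]
→ final value 8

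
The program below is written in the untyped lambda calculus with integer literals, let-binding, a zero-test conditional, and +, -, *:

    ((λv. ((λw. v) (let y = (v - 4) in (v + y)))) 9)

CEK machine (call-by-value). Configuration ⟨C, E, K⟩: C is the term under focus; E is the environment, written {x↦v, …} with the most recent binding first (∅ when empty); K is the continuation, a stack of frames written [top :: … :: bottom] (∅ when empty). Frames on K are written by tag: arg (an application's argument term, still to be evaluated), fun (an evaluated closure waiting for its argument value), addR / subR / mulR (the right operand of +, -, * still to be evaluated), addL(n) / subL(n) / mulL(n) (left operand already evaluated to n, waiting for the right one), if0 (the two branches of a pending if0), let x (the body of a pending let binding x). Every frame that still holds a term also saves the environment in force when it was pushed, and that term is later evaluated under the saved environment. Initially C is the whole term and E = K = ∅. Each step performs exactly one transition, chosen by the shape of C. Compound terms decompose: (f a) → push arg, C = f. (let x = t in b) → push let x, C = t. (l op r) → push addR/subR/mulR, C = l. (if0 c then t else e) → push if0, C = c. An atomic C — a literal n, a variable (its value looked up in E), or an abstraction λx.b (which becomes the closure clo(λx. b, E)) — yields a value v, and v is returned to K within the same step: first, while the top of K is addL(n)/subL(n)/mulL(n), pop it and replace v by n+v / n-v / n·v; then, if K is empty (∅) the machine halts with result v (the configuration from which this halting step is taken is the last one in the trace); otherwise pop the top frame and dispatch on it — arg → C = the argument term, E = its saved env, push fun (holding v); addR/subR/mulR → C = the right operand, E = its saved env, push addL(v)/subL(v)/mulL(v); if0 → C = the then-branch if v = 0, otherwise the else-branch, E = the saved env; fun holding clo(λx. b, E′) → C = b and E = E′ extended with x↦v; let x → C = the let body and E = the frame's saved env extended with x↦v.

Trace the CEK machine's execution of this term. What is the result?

Answer: 9

Execution trace:
t=0: [C=((λv. ((λw. v) (let y = (v - 4) in (v + y)))) 9) | E=∅ | K=∅]
t=1: [C=(λv. ((λw. v) (let y = (v - 4) in (v + y)))) | E=∅ | K=[arg]]
t=2: [C=9 | E=∅ | K=[fun]]
t=3: [C=((λw. v) (let y = (v - 4) in (v + y))) | E={v↦9} | K=∅]
t=4: [C=(λw. v) | E={v↦9} | K=[arg]]
t=5: [C=(let y = (v - 4) in (v + y)) | E={v↦9} | K=[fun]]
t=6: [C=(v - 4) | E={v↦9} | K=[let y :: fun]]
t=7: [C=v | E={v↦9} | K=[subR :: let y :: fun]]
t=8: [C=4 | E={v↦9} | K=[subL(9) :: let y :: fun]]
t=9: [C=(v + y) | E={y↦5, v↦9} | K=[fun]]
t=10: [C=v | E={y↦5, v↦9} | K=[addR :: fun]]
t=11: [C=y | E={y↦5, v↦9} | K=[addL(9) :: fun]]
t=12: [C=v | E={w↦14, v↦9} | K=∅]
→ final value 9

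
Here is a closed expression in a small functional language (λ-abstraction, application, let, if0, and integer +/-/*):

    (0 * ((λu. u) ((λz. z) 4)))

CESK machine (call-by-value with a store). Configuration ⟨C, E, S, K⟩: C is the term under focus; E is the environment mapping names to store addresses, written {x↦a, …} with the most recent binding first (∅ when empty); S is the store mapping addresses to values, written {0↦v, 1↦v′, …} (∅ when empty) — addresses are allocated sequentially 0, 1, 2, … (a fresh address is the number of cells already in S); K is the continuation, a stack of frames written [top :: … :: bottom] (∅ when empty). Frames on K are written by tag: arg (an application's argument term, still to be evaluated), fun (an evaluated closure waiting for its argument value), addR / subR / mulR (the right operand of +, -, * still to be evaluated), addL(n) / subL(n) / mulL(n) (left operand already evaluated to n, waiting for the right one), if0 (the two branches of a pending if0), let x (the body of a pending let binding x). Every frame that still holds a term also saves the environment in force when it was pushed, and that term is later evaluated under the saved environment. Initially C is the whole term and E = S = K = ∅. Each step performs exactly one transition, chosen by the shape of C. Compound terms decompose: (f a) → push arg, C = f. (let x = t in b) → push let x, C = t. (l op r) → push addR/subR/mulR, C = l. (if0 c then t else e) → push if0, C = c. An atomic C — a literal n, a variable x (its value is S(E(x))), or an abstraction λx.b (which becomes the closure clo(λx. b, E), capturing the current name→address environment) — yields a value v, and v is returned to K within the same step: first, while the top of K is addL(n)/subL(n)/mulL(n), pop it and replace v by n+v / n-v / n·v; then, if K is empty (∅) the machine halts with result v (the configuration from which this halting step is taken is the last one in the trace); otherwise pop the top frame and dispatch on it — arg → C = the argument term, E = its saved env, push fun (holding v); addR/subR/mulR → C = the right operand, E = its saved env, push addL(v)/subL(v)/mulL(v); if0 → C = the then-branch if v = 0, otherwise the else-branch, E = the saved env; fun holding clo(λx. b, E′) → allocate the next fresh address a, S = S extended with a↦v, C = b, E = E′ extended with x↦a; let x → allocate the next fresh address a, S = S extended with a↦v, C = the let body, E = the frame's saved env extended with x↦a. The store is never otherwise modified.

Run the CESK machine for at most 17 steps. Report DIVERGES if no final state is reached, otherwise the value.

Answer: 0

Execution trace:
[0] ⟨C=(0 * ((λu. u) ((λz. z) 4))); E=∅; S=∅; K=∅⟩
[1] ⟨C=0; E=∅; S=∅; K=[mulR]⟩
[2] ⟨C=((λu. u) ((λz. z) 4)); E=∅; S=∅; K=[mulL(0)]⟩
[3] ⟨C=(λu. u); E=∅; S=∅; K=[arg :: mulL(0)]⟩
[4] ⟨C=((λz. z) 4); E=∅; S=∅; K=[fun :: mulL(0)]⟩
[5] ⟨C=(λz. z); E=∅; S=∅; K=[arg :: fun :: mulL(0)]⟩
[6] ⟨C=4; E=∅; S=∅; K=[fun :: fun :: mulL(0)]⟩
[7] ⟨C=z; E={z↦0}; S={0↦4}; K=[fun :: mulL(0)]⟩
[8] ⟨C=u; E={u↦1}; S={0↦4, 1↦4}; K=[mulL(0)]⟩
→ final value 0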